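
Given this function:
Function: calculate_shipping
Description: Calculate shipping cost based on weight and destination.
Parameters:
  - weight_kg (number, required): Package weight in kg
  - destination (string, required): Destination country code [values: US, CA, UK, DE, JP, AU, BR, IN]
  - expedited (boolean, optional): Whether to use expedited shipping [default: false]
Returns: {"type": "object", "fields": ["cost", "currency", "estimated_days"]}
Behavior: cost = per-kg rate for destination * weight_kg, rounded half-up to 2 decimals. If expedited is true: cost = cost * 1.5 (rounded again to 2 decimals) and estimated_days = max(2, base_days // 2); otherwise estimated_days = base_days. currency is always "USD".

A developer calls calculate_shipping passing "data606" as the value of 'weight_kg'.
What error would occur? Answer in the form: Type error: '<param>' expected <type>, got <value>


Spec: 'weight_kg' is declared as number; "data606" is a string.
Type error: 'weight_kg' expected number, got "data606"


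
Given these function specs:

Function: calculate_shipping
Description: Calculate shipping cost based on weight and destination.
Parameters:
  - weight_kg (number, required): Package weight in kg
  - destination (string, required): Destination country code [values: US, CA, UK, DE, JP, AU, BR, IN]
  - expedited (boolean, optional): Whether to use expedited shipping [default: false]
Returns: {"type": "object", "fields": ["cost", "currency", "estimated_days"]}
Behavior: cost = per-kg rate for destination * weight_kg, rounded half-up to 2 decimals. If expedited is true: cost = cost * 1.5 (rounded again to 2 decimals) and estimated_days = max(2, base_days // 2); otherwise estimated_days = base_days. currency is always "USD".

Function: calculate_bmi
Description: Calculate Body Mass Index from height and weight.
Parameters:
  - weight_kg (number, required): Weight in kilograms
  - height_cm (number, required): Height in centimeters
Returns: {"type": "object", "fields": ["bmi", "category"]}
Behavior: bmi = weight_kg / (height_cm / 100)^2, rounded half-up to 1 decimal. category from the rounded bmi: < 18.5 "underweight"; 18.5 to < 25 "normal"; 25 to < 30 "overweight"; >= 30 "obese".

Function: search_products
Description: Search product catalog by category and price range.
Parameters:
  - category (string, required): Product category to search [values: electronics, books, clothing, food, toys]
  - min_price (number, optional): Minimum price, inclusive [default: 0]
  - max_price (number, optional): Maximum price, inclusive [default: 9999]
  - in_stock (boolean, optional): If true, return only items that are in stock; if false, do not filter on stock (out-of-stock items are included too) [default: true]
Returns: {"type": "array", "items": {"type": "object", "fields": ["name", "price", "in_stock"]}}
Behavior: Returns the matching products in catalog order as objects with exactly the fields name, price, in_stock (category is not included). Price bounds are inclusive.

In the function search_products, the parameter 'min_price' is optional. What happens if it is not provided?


The search_products spec declares:
  - min_price (number, optional): Minimum price, inclusive [default: 0]
It defaults to 0


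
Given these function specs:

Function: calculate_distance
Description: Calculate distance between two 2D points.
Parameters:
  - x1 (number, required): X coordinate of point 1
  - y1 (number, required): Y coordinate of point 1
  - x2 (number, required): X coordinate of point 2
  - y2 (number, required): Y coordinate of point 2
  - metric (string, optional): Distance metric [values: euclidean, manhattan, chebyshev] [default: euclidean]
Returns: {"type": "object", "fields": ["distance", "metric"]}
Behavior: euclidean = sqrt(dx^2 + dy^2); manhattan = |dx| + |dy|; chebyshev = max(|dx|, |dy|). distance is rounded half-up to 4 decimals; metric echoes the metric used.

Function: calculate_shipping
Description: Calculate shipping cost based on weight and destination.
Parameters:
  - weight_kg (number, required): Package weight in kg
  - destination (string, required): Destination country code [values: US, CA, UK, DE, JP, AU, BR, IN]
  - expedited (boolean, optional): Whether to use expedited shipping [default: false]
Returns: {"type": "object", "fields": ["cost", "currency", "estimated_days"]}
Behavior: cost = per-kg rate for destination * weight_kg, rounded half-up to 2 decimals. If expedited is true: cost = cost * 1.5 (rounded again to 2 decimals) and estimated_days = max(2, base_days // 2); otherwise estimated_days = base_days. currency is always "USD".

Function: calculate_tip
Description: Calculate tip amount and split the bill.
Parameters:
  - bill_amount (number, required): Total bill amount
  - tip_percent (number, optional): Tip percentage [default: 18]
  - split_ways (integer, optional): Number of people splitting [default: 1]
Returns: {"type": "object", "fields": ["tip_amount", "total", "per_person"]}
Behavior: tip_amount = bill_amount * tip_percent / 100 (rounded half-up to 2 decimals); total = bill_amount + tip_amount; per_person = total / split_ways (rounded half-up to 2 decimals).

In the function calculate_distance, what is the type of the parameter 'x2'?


The calculate_distance spec declares:
  - x2 (number, required): X coordinate of point 2
Type:
number


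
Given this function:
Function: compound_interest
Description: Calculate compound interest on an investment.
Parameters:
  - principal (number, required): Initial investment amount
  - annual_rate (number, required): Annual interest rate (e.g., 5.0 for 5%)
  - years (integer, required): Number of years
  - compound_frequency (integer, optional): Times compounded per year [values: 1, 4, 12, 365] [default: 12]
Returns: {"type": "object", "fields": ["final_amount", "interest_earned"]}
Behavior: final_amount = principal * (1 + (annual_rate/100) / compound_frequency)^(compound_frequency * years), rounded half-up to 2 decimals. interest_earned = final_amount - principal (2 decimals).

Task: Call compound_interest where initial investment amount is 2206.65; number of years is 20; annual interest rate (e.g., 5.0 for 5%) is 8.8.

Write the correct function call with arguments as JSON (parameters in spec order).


Mapping each described value to its parameter name:
  'Initial investment amount' -> principal = 2206.65
  'Number of years' -> years = 20
  'Annual interest rate (e.g., 5.0 for 5%)' -> annual_rate = 8.8
compound_interest({"principal": 2206.65, "annual_rate": 8.8, "years": 20})


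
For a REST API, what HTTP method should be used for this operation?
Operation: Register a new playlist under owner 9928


GET = read, POST = create, PUT = update/replace, DELETE = remove
This operation is a create.
POST


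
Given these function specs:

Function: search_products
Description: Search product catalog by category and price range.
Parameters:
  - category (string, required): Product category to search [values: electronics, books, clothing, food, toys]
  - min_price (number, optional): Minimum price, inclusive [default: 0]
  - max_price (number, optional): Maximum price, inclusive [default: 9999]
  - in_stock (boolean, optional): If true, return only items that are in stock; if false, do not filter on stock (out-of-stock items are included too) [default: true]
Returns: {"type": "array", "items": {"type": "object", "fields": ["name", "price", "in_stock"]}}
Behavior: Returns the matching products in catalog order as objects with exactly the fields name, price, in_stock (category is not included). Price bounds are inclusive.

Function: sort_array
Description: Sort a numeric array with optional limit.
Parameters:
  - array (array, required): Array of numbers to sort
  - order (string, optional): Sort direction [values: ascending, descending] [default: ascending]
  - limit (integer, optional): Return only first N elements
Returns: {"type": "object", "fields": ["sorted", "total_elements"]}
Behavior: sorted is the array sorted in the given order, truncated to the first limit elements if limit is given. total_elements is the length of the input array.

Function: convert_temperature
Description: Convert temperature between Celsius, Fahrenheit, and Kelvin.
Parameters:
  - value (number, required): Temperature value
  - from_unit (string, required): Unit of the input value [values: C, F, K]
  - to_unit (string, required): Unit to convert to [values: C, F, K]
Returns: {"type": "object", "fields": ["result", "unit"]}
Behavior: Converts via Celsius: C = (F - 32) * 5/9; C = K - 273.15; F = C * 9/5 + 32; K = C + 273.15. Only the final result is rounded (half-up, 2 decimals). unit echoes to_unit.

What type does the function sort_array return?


The sort_array spec declares Returns: {"type": "object", "fields": ["sorted", "total_elements"]}
Type:
object


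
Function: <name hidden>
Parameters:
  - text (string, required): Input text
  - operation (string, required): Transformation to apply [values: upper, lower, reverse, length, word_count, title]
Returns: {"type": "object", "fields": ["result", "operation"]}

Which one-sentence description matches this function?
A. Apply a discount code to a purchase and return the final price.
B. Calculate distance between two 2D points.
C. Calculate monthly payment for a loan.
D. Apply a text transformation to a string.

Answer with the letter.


Parameters text, operation and return ["result", "operation"] fit: Apply a text transformation to a string.
D


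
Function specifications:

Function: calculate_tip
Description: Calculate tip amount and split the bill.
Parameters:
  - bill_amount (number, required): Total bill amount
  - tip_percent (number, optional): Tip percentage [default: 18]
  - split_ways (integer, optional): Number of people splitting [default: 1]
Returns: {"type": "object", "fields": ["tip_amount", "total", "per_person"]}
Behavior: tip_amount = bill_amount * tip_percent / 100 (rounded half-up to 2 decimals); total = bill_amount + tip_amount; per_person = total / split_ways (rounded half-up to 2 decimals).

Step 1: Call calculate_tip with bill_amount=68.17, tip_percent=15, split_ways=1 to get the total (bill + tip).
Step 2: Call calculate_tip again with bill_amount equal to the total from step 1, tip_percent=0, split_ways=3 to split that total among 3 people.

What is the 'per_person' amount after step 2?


Step 1: calculate_tip(bill_amount=68.17, tip_percent=15, split_ways=1)
  tip_amount = 68.17 * 15/100 = 10.2255 -> 10.23
  total = 68.17 + 10.23 = 78.40
  per_person = 78.40 / 1 = 78.4 -> 78.40
  -> total = 78.40
Step 2: calculate_tip(bill_amount=78.4, tip_percent=0, split_ways=3)
  tip_amount = 78.4 * 0/100 = 0 -> 0.00
  total = 78.4 + 0.00 = 78.40
  per_person = 78.40 / 3 = 26.133333 -> 26.13
  -> per_person = 26.13
$26.13


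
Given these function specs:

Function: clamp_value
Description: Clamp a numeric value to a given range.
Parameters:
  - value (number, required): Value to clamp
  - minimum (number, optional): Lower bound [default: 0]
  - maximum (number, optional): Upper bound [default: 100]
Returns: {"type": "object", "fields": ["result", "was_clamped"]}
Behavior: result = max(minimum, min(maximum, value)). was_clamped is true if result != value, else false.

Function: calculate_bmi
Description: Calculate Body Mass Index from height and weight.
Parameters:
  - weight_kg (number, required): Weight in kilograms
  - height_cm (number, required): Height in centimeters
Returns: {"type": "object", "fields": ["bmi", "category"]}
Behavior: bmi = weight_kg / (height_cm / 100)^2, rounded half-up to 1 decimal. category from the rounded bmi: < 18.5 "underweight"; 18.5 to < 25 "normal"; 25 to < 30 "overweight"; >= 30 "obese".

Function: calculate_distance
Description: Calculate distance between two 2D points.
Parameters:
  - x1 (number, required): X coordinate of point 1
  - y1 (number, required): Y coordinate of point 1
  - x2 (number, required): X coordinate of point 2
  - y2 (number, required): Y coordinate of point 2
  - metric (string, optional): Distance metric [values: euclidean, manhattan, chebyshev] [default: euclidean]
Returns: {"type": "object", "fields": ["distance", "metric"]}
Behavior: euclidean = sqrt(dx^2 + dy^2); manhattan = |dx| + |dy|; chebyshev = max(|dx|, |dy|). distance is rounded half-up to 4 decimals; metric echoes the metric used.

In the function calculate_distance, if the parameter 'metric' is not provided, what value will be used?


The calculate_distance spec declares:
  - metric (string, optional): Distance metric [values: euclidean, manhattan, chebyshev] [default: euclidean]
Default:
euclidean


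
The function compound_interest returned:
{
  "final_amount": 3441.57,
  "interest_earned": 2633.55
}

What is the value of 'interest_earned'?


2633.55


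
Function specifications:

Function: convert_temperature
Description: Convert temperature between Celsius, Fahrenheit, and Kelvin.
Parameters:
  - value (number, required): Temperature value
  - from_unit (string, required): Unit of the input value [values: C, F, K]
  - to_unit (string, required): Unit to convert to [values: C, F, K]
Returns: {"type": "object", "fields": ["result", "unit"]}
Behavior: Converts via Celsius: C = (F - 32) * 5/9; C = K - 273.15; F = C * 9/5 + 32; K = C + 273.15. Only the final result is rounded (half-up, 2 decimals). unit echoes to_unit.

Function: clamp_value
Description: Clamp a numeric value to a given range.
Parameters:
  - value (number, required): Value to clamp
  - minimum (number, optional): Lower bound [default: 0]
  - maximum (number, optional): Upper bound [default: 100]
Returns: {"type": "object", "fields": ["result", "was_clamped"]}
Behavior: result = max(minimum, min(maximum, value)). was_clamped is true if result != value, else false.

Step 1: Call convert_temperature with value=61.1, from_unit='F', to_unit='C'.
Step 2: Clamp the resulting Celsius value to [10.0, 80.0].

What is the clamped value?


Step 1: convert_temperature(value=61.1, from_unit=F, to_unit=C)
  To C: (61.1 - 32) * 5/9 = 16.166667
  Target is C: 16.166667
  Round to 2 decimals: 16.17
  -> result = 16.17 C
Step 2: clamp_value(value=16.17, minimum=10.0, maximum=80.0)
  result = max(10.0, min(80.0, 16.17)) = max(10.0, 16.17) = 16.17
  was_clamped = (16.17 != 16.17) = false
  -> result = 16.17
16.17


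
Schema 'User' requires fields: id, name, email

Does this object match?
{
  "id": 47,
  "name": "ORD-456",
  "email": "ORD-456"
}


Checking required fields... All present.
Valid - all required fields present


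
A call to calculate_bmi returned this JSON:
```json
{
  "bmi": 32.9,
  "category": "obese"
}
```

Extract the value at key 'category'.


obese


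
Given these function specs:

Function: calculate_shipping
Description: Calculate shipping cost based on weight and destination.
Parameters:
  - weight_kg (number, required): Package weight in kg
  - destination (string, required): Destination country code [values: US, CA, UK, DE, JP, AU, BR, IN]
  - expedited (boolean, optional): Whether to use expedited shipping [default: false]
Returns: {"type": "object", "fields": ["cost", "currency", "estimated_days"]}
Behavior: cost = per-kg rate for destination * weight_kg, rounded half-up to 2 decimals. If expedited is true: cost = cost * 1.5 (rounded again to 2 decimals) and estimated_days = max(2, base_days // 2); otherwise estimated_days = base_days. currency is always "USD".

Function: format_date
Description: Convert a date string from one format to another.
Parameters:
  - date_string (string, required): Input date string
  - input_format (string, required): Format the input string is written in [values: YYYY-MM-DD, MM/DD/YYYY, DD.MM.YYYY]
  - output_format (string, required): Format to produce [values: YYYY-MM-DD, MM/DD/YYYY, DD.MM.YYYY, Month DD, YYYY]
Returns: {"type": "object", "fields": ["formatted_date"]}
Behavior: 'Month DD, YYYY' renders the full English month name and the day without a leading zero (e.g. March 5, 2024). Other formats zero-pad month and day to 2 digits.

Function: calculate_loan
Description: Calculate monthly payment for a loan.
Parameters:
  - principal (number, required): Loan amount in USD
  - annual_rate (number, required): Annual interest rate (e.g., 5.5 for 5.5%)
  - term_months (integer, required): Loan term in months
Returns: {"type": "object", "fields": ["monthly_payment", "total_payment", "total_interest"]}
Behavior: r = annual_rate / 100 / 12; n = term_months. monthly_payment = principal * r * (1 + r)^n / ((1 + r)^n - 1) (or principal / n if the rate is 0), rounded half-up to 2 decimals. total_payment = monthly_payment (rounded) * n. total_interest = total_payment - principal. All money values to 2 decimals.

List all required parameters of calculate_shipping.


Parameters of calculate_shipping and their required/optional flag:
  weight_kg: required
  destination: required
  expedited: optional
destination, weight_kg


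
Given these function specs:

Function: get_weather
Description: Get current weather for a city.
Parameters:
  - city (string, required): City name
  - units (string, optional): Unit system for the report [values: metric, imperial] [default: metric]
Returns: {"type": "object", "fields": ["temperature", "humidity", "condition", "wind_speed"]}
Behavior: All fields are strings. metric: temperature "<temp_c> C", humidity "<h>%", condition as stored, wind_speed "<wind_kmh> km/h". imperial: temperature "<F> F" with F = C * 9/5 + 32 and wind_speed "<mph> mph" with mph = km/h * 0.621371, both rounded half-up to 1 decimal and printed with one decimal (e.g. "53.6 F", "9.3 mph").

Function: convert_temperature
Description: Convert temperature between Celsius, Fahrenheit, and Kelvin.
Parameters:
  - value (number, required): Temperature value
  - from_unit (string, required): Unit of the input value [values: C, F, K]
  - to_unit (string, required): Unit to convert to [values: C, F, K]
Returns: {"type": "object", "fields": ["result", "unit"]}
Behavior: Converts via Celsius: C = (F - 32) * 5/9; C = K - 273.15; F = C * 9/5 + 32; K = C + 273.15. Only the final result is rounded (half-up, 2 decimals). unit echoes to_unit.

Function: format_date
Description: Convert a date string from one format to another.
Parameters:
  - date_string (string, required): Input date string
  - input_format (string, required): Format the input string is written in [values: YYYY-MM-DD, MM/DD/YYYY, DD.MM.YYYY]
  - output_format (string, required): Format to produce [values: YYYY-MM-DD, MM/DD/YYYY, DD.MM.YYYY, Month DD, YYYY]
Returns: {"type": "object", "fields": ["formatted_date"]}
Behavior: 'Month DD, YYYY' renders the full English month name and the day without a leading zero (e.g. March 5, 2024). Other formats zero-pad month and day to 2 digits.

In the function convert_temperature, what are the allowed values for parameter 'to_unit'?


The convert_temperature spec declares:
  - to_unit (string, required): Unit to convert to [values: C, F, K]
Allowed values:
C, F, K


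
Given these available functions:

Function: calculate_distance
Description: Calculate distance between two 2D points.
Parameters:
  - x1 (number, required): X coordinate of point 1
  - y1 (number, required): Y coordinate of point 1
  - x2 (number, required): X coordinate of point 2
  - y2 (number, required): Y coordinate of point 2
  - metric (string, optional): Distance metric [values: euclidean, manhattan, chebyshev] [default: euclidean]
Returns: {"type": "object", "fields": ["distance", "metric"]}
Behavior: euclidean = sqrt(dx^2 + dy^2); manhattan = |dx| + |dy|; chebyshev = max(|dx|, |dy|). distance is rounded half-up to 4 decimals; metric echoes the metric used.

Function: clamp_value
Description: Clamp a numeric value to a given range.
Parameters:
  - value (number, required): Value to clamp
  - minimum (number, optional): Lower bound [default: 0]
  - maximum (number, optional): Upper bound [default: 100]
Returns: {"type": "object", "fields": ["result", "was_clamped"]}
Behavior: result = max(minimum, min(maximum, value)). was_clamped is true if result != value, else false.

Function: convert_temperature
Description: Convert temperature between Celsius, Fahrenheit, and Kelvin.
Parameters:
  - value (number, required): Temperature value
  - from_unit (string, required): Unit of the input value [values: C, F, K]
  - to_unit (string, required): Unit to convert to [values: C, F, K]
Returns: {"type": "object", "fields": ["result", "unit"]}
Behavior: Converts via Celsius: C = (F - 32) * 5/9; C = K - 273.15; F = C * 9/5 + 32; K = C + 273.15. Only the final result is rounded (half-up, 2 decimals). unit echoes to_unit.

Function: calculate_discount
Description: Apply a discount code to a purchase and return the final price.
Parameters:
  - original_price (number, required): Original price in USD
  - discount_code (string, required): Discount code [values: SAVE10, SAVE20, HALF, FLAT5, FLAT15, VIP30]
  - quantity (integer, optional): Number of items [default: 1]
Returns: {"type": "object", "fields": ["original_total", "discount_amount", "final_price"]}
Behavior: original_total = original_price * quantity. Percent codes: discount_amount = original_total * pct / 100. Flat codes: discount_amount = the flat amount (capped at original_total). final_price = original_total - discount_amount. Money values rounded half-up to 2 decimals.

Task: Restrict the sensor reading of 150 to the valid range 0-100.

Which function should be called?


The task needs a function whose description is: Clamp a numeric value to a given range.
clamp_value


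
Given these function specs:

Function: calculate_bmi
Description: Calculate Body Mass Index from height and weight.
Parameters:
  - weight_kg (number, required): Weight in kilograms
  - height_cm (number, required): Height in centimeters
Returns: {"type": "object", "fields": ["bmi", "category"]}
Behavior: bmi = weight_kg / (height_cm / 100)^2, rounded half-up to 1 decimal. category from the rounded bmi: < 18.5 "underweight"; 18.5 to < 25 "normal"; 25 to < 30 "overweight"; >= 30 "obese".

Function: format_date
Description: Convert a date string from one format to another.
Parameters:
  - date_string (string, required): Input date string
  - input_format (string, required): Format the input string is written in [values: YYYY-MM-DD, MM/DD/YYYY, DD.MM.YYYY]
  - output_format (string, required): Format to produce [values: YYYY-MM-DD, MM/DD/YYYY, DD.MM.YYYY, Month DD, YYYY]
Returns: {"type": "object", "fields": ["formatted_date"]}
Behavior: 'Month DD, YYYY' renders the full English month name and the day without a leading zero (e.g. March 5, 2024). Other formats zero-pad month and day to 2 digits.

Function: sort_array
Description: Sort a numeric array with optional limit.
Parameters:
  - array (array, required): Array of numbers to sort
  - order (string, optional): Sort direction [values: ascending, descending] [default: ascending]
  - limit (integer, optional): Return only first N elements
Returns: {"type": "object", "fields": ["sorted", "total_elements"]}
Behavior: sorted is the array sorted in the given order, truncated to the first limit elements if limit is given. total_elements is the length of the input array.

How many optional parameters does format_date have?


Parameters of format_date: date_string (required), input_format (required), output_format (required)
Optional count:
0


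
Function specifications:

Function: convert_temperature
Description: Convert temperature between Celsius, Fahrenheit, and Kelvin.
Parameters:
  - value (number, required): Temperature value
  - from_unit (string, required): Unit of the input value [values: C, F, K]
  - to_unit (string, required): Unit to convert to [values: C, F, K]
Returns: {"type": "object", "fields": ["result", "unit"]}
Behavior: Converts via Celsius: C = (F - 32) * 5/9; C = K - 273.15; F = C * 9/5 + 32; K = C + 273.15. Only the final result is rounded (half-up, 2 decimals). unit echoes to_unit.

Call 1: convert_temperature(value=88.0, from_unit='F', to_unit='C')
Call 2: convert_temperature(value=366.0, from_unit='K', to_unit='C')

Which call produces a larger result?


Call 1:
  To C: (88 - 32) * 5/9 = 31.111111
  Target is C: 31.111111
  Round to 2 decimals: 31.11
  -> 31.11 C
Call 2:
  To C: 366 - 273.15 = 92.85
  Target is C: 92.85
  Round to 2 decimals: 92.85
  -> 92.85 C
Call 2 (92.85 C)


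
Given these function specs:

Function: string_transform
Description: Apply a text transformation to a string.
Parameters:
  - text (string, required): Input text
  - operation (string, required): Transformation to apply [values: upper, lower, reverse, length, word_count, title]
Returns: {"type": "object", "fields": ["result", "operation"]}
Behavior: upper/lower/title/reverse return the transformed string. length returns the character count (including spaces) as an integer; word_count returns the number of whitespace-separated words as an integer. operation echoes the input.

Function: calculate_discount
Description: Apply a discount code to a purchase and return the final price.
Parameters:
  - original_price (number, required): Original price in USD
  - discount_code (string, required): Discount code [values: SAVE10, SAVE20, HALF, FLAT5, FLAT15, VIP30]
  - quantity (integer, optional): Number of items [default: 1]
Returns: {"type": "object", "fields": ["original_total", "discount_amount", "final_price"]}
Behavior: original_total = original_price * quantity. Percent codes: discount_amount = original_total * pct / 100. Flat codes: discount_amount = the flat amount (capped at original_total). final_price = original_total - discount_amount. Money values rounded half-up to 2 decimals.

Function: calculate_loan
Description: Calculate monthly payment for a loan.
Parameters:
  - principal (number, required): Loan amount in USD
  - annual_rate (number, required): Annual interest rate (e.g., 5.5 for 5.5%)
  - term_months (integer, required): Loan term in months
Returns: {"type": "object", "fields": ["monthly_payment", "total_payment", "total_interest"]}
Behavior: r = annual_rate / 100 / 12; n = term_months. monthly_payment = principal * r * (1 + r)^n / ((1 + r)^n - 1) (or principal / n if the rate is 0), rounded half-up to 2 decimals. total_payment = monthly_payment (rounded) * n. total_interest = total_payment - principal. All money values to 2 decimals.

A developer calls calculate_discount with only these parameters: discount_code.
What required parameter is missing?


Required parameters: original_price, discount_code
Provided: discount_code
Missing: original_price
original_price


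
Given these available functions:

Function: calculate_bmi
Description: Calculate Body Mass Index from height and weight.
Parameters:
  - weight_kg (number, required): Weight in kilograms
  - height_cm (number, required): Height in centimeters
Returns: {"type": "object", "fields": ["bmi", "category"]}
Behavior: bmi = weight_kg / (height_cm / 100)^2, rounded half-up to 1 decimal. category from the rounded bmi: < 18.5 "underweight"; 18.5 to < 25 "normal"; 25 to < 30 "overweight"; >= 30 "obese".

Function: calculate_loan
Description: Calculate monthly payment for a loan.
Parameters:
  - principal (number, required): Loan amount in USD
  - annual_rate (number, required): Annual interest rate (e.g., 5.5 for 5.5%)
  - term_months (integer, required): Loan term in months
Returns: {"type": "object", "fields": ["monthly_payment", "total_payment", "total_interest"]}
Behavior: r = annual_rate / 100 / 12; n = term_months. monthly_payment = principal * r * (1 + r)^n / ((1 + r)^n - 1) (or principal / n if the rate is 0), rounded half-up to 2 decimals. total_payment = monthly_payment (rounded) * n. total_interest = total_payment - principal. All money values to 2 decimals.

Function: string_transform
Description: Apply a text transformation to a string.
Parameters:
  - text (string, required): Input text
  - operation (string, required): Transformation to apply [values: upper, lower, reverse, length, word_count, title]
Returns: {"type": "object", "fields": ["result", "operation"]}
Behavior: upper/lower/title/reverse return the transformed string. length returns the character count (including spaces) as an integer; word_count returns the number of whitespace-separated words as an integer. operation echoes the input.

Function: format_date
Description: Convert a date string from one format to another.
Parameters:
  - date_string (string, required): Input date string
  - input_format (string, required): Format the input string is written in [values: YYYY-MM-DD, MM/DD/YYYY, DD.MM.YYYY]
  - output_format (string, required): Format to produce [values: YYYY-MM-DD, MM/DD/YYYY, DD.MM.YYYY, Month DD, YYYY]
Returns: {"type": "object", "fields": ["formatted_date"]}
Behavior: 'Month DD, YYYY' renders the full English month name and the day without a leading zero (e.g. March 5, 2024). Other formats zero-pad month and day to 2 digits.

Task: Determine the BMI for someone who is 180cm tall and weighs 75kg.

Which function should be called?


The task needs a function whose description is: Calculate Body Mass Index from height and weight.
calculate_bmi


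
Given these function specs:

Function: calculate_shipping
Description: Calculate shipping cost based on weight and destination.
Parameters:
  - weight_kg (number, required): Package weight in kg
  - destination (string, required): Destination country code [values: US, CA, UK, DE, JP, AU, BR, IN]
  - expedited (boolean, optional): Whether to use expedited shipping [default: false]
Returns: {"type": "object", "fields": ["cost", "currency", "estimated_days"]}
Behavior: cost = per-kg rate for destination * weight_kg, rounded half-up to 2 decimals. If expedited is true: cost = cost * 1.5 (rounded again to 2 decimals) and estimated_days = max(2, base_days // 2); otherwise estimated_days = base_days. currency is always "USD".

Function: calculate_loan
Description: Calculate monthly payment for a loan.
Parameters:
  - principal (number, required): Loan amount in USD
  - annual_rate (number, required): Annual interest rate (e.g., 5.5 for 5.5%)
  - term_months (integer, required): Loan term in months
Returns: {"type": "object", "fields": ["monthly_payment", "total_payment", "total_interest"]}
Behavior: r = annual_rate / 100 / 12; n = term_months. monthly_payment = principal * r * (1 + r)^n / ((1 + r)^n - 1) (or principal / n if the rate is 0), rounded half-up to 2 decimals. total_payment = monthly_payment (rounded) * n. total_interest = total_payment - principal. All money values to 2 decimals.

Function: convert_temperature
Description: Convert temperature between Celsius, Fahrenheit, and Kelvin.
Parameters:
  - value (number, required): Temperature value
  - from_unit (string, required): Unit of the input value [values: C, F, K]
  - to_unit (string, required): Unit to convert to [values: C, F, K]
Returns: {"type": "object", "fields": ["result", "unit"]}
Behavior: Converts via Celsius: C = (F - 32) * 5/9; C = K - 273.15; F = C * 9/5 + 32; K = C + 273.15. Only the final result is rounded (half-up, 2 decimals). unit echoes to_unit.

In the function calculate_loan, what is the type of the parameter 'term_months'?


The calculate_loan spec declares:
  - term_months (integer, required): Loan term in months
Type:
integer


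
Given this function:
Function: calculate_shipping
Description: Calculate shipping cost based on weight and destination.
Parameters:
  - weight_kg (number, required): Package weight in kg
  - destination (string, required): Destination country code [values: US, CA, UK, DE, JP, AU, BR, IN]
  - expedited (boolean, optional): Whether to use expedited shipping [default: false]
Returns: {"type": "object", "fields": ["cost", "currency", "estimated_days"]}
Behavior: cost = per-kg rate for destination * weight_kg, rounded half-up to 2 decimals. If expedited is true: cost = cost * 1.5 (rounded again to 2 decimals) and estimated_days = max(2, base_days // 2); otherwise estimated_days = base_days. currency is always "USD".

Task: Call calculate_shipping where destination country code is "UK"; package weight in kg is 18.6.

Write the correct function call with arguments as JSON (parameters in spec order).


Mapping each described value to its parameter name:
  'Destination country code' -> destination = "UK"
  'Package weight in kg' -> weight_kg = 18.6
calculate_shipping({"weight_kg": 18.6, "destination": "UK"})


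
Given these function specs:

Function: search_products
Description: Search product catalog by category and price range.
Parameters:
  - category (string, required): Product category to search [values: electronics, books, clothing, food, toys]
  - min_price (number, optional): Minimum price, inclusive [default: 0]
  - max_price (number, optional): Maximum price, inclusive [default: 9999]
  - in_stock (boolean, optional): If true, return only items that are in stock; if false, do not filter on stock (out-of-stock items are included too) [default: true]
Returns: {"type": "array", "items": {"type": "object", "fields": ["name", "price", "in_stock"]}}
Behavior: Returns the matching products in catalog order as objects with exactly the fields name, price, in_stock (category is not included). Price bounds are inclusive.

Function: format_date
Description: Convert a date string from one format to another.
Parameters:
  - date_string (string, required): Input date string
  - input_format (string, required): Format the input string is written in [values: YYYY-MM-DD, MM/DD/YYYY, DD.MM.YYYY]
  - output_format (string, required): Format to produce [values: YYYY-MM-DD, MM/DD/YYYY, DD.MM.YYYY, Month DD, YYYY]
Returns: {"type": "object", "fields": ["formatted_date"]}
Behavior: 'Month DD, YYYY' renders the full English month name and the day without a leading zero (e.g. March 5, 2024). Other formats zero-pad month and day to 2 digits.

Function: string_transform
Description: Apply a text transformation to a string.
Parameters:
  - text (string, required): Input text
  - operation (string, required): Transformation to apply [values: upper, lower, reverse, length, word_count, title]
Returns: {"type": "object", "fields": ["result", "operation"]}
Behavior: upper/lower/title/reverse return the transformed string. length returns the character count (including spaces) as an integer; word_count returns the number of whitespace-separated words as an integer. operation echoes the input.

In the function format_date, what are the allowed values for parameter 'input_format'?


The format_date spec declares:
  - input_format (string, required): Format the input string is written in [values: YYYY-MM-DD, MM/DD/YYYY, DD.MM.YYYY]
Allowed values:
YYYY-MM-DD, MM/DD/YYYY, DD.MM.YYYY


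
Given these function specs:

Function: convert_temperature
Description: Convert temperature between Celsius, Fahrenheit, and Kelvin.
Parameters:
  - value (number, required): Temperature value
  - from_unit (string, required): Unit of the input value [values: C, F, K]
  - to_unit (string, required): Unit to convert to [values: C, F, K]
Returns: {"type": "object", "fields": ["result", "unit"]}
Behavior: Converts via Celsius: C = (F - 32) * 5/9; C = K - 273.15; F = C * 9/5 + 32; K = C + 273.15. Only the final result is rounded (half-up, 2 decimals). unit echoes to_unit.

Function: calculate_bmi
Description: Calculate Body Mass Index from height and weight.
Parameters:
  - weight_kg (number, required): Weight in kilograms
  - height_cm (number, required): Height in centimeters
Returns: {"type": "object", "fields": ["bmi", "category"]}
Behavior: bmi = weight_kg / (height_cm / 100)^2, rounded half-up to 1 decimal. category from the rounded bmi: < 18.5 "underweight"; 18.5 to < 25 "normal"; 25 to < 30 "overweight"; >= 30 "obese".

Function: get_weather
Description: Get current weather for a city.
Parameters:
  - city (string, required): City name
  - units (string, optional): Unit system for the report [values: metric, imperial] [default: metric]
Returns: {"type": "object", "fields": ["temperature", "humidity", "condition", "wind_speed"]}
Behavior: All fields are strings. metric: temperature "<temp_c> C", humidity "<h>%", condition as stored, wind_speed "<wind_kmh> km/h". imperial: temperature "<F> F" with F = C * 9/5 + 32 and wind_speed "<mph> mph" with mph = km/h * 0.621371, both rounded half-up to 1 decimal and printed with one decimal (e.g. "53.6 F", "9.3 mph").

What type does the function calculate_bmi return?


The calculate_bmi spec declares Returns: {"type": "object", "fields": ["bmi", "category"]}
Type:
object


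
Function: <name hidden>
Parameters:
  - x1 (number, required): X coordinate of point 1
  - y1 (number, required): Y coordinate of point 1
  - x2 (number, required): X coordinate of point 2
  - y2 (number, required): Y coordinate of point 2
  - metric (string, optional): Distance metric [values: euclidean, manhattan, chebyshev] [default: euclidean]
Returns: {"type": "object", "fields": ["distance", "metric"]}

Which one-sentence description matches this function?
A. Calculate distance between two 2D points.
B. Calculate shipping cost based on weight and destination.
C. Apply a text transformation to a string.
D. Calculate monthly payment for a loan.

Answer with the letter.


Parameters x1, y1, x2, y2, metric and return ["distance", "metric"] fit: Calculate distance between two 2D points.
A


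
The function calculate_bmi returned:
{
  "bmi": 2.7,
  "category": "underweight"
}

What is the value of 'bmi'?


2.7


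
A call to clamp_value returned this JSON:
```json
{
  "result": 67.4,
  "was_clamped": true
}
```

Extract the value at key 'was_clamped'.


true


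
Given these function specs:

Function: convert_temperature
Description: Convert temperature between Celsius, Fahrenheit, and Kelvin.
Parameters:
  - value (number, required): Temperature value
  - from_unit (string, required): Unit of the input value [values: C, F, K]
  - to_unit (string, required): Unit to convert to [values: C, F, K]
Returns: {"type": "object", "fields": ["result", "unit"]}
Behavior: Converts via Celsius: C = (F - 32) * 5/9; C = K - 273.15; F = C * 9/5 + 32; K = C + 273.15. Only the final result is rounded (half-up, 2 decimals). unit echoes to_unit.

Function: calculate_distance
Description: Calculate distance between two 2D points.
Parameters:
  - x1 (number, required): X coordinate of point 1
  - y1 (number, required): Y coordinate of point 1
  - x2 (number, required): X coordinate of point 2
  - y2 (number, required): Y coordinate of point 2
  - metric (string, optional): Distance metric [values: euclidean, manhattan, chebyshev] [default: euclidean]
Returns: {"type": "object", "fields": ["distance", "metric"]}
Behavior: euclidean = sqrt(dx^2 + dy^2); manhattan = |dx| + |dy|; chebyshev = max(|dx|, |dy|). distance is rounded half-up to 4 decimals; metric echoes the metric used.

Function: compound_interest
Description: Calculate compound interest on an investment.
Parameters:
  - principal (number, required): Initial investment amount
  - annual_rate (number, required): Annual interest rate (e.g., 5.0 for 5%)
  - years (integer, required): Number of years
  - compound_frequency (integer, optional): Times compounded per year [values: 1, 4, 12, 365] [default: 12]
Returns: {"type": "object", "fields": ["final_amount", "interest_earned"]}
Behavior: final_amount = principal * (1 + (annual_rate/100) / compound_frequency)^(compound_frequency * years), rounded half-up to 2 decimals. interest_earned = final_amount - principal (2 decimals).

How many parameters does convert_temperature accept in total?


Parameters of convert_temperature: value (required), from_unit (required), to_unit (required)
Total:
3


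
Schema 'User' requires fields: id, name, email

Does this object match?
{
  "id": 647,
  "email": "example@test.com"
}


Checking required fields...
Missing: name
Invalid - missing required field 'name'


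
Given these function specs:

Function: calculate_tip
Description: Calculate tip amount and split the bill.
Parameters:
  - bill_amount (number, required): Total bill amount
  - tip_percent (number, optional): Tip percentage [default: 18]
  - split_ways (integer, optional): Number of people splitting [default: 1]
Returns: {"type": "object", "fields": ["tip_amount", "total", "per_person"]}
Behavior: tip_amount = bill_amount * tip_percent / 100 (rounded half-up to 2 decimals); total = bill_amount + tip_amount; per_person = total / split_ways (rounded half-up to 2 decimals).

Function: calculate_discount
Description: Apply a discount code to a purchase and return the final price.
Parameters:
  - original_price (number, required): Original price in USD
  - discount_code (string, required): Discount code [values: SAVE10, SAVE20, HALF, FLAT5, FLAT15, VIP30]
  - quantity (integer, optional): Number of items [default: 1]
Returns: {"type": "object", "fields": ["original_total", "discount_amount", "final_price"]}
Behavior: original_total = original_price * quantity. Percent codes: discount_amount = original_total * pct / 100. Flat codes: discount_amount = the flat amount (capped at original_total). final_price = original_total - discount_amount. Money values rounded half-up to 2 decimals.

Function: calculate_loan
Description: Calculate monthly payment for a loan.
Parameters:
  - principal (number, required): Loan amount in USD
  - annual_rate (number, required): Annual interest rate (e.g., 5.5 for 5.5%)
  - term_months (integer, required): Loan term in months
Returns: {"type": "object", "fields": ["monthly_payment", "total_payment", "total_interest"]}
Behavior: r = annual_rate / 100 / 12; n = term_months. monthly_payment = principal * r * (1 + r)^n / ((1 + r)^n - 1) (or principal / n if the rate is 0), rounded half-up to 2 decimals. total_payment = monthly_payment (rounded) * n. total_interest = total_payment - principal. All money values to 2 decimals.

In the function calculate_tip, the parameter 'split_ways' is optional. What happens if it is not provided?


The calculate_tip spec declares:
  - split_ways (integer, optional): Number of people splitting [default: 1]
It defaults to 1
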